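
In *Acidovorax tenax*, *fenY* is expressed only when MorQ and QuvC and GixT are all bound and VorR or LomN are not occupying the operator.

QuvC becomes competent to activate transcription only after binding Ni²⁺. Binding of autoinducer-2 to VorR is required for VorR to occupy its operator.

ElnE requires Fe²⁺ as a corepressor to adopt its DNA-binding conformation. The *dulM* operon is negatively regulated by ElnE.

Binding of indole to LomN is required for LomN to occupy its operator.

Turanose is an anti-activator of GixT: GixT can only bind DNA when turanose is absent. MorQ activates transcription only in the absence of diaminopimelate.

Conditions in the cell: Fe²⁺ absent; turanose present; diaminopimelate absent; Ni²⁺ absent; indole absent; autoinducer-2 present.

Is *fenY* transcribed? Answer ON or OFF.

OFF

Autoinducer-2 is present, so VorR is active.
Diaminopimelate is absent, so MorQ is active.
Ni²⁺ is absent, so QuvC is inactive.
Turanose is present, so GixT is inactive.
Indole is absent, so LomN is inactive.
With repressor VorR bound, *fenY* is not transcribed.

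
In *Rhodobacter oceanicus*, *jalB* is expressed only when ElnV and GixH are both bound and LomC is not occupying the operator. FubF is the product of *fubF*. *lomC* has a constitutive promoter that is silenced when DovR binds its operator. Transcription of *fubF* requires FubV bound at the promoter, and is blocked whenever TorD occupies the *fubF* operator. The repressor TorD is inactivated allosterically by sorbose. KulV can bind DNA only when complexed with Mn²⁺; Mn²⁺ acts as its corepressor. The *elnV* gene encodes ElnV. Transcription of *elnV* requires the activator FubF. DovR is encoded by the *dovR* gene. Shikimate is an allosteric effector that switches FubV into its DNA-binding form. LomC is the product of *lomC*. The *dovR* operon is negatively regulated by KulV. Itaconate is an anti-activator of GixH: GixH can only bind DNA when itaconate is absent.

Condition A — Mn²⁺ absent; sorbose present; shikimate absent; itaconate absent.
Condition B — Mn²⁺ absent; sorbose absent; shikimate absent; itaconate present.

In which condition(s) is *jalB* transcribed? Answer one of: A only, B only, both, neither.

Condition A:
Mn²⁺ is absent, so KulV is inactive.
With no repressor bound, *dovR* is transcribed.
So DovR is produced and active.
With repressor DovR bound, *lomC* is not transcribed.
So LomC is not produced.
Sorbose is present, so TorD is inactive.
Shikimate is absent, so FubV is inactive.
Required activator FubV is absent, so *fubF* is not transcribed.
So FubF is not produced.
Required activator FubF is absent, so *elnV* is not transcribed.
So ElnV is not produced.
Itaconate is absent, so GixH is active.
Required activator ElnV is absent, so *jalB* is not transcribed.
→ *jalB* is OFF in A.
Condition B:
Mn²⁺ is absent, so KulV is inactive.
With no repressor bound, *dovR* is transcribed.
So DovR is produced and active.
With repressor DovR bound, *lomC* is not transcribed.
So LomC is not produced.
Sorbose is absent, so TorD is active.
Shikimate is absent, so FubV is inactive.
With repressor TorD bound, *fubF* is not transcribed.
So FubF is not produced.
Required activator FubF is absent, so *elnV* is not transcribed.
So ElnV is not produced.
Itaconate is present, so GixH is inactive.
Required activator ElnV is absent, so *jalB* is not transcribed.
→ *jalB* is OFF in B.

neither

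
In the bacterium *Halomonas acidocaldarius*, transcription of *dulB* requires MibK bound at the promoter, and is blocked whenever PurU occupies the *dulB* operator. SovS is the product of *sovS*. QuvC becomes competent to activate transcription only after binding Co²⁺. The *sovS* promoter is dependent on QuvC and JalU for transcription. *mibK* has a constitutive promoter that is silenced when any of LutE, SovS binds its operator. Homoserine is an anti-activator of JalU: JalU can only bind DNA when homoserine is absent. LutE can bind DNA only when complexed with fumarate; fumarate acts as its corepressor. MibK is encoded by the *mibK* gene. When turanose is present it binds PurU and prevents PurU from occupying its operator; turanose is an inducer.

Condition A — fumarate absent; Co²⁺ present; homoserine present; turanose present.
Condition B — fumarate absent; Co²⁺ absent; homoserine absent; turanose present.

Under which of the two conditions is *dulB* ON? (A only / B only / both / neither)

both

Condition A:
Fumarate is absent, so LutE is inactive.
Co²⁺ is present, so QuvC is active.
Homoserine is present, so JalU is inactive.
Required activator JalU is absent, so *sovS* is not transcribed.
So SovS is not produced.
With no repressor bound, *mibK* is transcribed.
So MibK is produced and active.
Turanose is present, so PurU is inactive.
No repressor is bound and MibK is active, so *dulB* is transcribed.
→ *dulB* is ON in A.
Condition B:
Fumarate is absent, so LutE is inactive.
Co²⁺ is absent, so QuvC is inactive.
Homoserine is absent, so JalU is active.
Required activator QuvC is absent, so *sovS* is not transcribed.
So SovS is not produced.
With no repressor bound, *mibK* is transcribed.
So MibK is produced and active.
Turanose is present, so PurU is inactive.
No repressor is bound and MibK is active, so *dulB* is transcribed.
→ *dulB* is ON in B.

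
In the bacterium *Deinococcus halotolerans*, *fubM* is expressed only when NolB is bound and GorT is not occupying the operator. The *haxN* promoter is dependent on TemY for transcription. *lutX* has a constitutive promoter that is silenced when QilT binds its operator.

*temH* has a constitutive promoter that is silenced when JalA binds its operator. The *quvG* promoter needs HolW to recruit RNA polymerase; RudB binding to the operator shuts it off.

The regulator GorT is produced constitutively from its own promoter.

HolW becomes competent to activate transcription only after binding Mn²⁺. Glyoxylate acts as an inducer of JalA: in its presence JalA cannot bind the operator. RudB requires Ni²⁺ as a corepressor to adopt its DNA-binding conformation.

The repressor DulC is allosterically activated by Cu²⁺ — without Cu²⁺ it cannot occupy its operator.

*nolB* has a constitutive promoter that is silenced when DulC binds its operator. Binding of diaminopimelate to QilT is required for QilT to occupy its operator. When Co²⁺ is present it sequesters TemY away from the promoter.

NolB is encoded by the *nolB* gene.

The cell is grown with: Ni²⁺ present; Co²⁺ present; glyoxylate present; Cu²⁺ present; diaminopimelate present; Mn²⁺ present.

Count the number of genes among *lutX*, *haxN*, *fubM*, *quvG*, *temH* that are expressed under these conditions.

1

Diaminopimelate is present, so QilT is active.
With repressor QilT bound, *lutX* is not transcribed.
→ *lutX* is OFF.
Co²⁺ is present, so TemY is inactive.
Required activator TemY is absent, so *haxN* is not transcribed.
→ *haxN* is OFF.
Cu²⁺ is present, so DulC is active.
With repressor DulC bound, *nolB* is not transcribed.
So NolB is not produced.
GorT is produced constitutively and is active.
With repressor GorT bound, *fubM* is not transcribed.
→ *fubM* is OFF.
Mn²⁺ is present, so HolW is active.
Ni²⁺ is present, so RudB is active.
With repressor RudB bound, *quvG* is not transcribed.
→ *quvG* is OFF.
Glyoxylate is present, so JalA is inactive.
With no repressor bound, *temH* is transcribed.
→ *temH* is ON.
1 of the 5 genes is transcribed.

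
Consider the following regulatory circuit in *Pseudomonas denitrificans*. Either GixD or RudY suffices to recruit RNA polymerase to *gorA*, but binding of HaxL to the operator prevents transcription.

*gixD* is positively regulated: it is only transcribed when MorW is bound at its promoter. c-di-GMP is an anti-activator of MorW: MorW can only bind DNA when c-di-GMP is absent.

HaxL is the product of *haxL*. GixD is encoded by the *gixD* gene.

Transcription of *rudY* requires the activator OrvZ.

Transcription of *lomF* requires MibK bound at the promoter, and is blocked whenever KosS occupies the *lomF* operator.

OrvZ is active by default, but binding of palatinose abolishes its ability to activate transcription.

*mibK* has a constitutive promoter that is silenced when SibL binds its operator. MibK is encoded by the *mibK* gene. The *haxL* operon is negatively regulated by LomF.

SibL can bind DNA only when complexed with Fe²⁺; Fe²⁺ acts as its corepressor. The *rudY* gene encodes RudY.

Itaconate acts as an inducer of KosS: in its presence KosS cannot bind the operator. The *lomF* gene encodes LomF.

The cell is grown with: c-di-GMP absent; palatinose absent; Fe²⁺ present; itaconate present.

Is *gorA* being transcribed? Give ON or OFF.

c-di-GMP is absent, so MorW is active.
No repressor is bound and MorW is active, so *gixD* is transcribed.
So GixD is produced and active.
Palatinose is absent, so OrvZ is active.
No repressor is bound and OrvZ is active, so *rudY* is transcribed.
So RudY is produced and active.
Itaconate is present, so KosS is inactive.
Fe²⁺ is present, so SibL is active.
With repressor SibL bound, *mibK* is not transcribed.
So MibK is not produced.
Required activator MibK is absent, so *lomF* is not transcribed.
So LomF is not produced.
With no repressor bound, *haxL* is transcribed.
So HaxL is produced and active.
With repressor HaxL bound, *gorA* is not transcribed.

OFF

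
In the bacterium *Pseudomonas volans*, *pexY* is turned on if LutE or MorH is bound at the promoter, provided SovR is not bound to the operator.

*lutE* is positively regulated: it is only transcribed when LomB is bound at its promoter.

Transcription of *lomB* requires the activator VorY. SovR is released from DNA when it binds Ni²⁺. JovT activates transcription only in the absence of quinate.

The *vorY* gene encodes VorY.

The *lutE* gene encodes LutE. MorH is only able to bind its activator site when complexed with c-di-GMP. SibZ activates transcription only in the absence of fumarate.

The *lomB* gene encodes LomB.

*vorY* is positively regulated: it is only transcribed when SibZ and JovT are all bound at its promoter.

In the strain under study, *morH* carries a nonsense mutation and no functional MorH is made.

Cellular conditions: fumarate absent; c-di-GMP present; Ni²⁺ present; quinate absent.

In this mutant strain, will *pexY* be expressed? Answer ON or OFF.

Fumarate is absent, so SibZ is active.
Quinate is absent, so JovT is active.
No repressor is bound and SibZ and JovT are active, so *vorY* is transcribed.
So VorY is produced and active.
No repressor is bound and VorY is active, so *lomB* is transcribed.
So LomB is produced and active.
No repressor is bound and LomB is active, so *lutE* is transcribed.
So LutE is produced and active.
Ni²⁺ is present, so SovR is inactive.
MorH is non-functional in this strain, so it has no effect.
Activator LutE is present, so *pexY* is transcribed.

ON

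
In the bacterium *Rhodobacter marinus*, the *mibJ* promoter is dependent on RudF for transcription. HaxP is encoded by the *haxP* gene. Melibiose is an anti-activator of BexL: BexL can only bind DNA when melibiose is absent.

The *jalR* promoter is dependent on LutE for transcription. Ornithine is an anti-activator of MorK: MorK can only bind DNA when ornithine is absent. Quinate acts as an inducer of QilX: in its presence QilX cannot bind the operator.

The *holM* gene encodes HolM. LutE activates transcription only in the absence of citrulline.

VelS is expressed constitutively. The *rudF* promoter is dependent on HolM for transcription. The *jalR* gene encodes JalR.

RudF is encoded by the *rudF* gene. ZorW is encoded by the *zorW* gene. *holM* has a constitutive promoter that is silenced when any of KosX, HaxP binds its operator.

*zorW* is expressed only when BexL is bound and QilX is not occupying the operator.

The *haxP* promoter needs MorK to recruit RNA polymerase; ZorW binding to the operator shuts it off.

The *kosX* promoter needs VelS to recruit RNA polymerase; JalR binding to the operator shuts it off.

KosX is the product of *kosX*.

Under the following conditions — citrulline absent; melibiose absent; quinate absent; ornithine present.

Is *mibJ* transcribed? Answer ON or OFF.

Citrulline is absent, so LutE is active.
No repressor is bound and LutE is active, so *jalR* is transcribed.
So JalR is produced and active.
VelS is produced constitutively and is active.
With repressor JalR bound, *kosX* is not transcribed.
So KosX is not produced.
Quinate is absent, so QilX is active.
Melibiose is absent, so BexL is active.
With repressor QilX bound, *zorW* is not transcribed.
So ZorW is not produced.
Ornithine is present, so MorK is inactive.
Required activator MorK is absent, so *haxP* is not transcribed.
So HaxP is not produced.
With no repressor bound, *holM* is transcribed.
So HolM is produced and active.
No repressor is bound and HolM is active, so *rudF* is transcribed.
So RudF is produced and active.
No repressor is bound and RudF is active, so *mibJ* is transcribed.

ON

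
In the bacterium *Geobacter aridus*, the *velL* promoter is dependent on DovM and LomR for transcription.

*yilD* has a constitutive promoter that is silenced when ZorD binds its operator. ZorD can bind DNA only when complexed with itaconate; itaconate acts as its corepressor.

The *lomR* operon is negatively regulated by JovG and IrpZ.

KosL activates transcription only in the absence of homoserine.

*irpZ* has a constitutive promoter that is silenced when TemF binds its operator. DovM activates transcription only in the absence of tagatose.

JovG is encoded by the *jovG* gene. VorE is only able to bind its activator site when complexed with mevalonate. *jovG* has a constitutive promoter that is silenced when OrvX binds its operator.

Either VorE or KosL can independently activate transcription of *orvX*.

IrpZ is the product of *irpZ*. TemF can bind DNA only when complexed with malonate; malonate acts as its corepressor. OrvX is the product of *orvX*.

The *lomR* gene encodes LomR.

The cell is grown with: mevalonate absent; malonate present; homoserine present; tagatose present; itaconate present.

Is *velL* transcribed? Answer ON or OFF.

Tagatose is present, so DovM is inactive.
Mevalonate is absent, so VorE is inactive.
Homoserine is present, so KosL is inactive.
No activator is available at the *orvX* promoter, so *orvX* is not transcribed.
So OrvX is not produced.
With no repressor bound, *jovG* is transcribed.
So JovG is produced and active.
Malonate is present, so TemF is active.
With repressor TemF bound, *irpZ* is not transcribed.
So IrpZ is not produced.
With repressor JovG bound, *lomR* is not transcribed.
So LomR is not produced.
Required activator DovM is absent, so *velL* is not transcribed.

OFF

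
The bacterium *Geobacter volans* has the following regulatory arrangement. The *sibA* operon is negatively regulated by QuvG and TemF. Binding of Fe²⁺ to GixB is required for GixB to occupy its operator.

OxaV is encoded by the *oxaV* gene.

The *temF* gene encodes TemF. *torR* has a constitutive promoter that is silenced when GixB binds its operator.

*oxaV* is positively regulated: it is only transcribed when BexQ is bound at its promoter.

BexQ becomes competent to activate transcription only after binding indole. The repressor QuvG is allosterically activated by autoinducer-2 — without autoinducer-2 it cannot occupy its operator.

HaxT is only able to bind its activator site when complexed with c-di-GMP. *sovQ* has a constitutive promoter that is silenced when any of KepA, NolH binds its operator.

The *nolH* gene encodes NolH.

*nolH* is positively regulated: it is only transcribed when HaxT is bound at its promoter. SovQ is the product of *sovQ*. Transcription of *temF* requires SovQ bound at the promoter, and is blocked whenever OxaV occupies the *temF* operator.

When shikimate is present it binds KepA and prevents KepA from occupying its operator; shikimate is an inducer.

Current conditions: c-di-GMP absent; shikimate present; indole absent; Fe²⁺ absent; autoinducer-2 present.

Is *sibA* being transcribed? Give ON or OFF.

Autoinducer-2 is present, so QuvG is active.
Indole is absent, so BexQ is inactive.
Required activator BexQ is absent, so *oxaV* is not transcribed.
So OxaV is not produced.
Shikimate is present, so KepA is inactive.
c-di-GMP is absent, so HaxT is inactive.
Required activator HaxT is absent, so *nolH* is not transcribed.
So NolH is not produced.
With no repressor bound, *sovQ* is transcribed.
So SovQ is produced and active.
No repressor is bound and SovQ is active, so *temF* is transcribed.
So TemF is produced and active.
With repressor QuvG bound, *sibA* is not transcribed.

OFF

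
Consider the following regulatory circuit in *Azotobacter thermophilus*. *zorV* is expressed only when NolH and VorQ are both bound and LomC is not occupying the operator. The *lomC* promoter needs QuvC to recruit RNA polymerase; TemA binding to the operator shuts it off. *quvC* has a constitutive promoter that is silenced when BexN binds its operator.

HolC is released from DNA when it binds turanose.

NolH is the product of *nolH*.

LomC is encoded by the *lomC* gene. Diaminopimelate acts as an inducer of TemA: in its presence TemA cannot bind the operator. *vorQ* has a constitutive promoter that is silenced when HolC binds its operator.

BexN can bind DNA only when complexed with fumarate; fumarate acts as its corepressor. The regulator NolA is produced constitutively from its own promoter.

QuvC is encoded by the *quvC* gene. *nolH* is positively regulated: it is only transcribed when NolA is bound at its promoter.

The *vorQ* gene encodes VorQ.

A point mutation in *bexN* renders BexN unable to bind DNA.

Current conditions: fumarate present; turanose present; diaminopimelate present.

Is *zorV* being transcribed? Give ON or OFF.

OFF

NolA is produced constitutively and is active.
No repressor is bound and NolA is active, so *nolH* is transcribed.
So NolH is produced and active.
Turanose is present, so HolC is inactive.
With no repressor bound, *vorQ* is transcribed.
So VorQ is produced and active.
Diaminopimelate is present, so TemA is inactive.
BexN is non-functional in this strain, so it has no effect.
With no repressor bound, *quvC* is transcribed.
So QuvC is produced and active.
No repressor is bound and QuvC is active, so *lomC* is transcribed.
So LomC is produced and active.
With repressor LomC bound, *zorV* is not transcribed.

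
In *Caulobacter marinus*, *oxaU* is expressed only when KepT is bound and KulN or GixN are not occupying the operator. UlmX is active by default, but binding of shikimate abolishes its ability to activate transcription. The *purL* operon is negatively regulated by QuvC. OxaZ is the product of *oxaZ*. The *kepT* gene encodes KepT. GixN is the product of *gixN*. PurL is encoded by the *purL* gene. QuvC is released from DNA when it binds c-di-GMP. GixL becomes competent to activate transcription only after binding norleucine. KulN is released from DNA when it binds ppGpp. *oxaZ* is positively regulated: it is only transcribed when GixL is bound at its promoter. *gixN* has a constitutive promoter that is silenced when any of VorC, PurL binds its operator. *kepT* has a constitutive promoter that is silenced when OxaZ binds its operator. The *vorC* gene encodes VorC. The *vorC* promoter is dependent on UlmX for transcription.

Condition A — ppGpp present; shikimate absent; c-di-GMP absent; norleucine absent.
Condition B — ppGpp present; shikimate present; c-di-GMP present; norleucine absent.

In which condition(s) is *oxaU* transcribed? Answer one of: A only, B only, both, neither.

both

Condition A:
ppGpp is present, so KulN is inactive.
Shikimate is absent, so UlmX is active.
No repressor is bound and UlmX is active, so *vorC* is transcribed.
So VorC is produced and active.
c-di-GMP is absent, so QuvC is active.
With repressor QuvC bound, *purL* is not transcribed.
So PurL is not produced.
With repressor VorC bound, *gixN* is not transcribed.
So GixN is not produced.
Norleucine is absent, so GixL is inactive.
Required activator GixL is absent, so *oxaZ* is not transcribed.
So OxaZ is not produced.
With no repressor bound, *kepT* is transcribed.
So KepT is produced and active.
No repressor is bound and KepT is active, so *oxaU* is transcribed.
→ *oxaU* is ON in A.
Condition B:
ppGpp is present, so KulN is inactive.
Shikimate is present, so UlmX is inactive.
Required activator UlmX is absent, so *vorC* is not transcribed.
So VorC is not produced.
c-di-GMP is present, so QuvC is inactive.
With no repressor bound, *purL* is transcribed.
So PurL is produced and active.
With repressor PurL bound, *gixN* is not transcribed.
So GixN is not produced.
Norleucine is absent, so GixL is inactive.
Required activator GixL is absent, so *oxaZ* is not transcribed.
So OxaZ is not produced.
With no repressor bound, *kepT* is transcribed.
So KepT is produced and active.
No repressor is bound and KepT is active, so *oxaU* is transcribed.
→ *oxaU* is ON in B.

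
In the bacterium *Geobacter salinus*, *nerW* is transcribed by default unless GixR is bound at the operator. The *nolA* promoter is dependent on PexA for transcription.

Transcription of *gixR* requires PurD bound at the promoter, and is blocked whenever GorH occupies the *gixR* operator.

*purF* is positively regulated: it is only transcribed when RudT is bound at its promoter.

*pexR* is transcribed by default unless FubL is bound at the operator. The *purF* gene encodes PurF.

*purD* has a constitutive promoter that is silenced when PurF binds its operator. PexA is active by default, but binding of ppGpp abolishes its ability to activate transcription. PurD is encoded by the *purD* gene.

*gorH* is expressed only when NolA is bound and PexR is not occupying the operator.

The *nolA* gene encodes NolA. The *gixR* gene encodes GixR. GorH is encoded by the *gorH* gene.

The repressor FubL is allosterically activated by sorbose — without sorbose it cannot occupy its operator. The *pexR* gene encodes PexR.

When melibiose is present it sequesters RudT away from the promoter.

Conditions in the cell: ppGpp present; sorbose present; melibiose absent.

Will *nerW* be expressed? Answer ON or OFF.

Sorbose is present, so FubL is active.
With repressor FubL bound, *pexR* is not transcribed.
So PexR is not produced.
ppGpp is present, so PexA is inactive.
Required activator PexA is absent, so *nolA* is not transcribed.
So NolA is not produced.
Required activator NolA is absent, so *gorH* is not transcribed.
So GorH is not produced.
Melibiose is absent, so RudT is active.
No repressor is bound and RudT is active, so *purF* is transcribed.
So PurF is produced and active.
With repressor PurF bound, *purD* is not transcribed.
So PurD is not produced.
Required activator PurD is absent, so *gixR* is not transcribed.
So GixR is not produced.
With no repressor bound, *nerW* is transcribed.

ON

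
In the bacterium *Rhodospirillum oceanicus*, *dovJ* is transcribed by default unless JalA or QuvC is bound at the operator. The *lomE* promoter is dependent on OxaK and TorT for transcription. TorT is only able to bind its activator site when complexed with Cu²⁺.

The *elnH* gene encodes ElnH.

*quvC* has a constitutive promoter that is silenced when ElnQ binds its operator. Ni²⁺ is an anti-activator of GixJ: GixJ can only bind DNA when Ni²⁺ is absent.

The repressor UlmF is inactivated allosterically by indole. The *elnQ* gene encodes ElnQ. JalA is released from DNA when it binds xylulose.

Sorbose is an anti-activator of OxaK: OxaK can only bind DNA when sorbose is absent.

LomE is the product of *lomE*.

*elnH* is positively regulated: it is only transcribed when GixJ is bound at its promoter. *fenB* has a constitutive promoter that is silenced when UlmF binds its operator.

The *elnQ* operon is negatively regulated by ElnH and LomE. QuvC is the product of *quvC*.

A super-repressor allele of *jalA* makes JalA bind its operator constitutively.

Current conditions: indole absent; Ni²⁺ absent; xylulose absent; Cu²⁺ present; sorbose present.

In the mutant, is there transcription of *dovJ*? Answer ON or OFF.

OFF

JalA is constitutively active in this strain.
Ni²⁺ is absent, so GixJ is active.
No repressor is bound and GixJ is active, so *elnH* is transcribed.
So ElnH is produced and active.
Sorbose is present, so OxaK is inactive.
Cu²⁺ is present, so TorT is active.
Required activator OxaK is absent, so *lomE* is not transcribed.
So LomE is not produced.
With repressor ElnH bound, *elnQ* is not transcribed.
So ElnQ is not produced.
With no repressor bound, *quvC* is transcribed.
So QuvC is produced and active.
With repressor JalA bound, *dovJ* is not transcribed.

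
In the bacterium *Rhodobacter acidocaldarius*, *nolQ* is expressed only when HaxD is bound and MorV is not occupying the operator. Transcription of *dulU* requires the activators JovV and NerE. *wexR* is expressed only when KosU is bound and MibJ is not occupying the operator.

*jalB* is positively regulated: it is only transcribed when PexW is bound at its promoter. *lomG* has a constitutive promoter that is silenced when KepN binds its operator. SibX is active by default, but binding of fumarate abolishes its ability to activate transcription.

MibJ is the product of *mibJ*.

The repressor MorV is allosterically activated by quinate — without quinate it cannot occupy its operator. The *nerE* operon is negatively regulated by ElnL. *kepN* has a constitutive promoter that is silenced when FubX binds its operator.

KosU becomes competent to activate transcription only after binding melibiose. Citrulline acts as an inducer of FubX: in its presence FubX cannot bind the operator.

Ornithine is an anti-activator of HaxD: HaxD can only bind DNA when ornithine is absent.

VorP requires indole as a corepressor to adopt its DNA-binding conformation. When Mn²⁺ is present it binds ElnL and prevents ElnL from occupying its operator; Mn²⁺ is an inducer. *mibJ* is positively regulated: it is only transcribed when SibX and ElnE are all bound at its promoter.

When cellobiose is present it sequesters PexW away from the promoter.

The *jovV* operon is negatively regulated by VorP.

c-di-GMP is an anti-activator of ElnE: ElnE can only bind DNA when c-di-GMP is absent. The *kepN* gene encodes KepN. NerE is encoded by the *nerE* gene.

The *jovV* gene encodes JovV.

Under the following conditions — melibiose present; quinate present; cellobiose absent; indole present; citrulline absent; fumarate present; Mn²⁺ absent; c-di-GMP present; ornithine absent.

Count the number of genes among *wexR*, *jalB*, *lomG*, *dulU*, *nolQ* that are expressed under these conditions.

Fumarate is present, so SibX is inactive.
c-di-GMP is present, so ElnE is inactive.
Required activator SibX is absent, so *mibJ* is not transcribed.
So MibJ is not produced.
Melibiose is present, so KosU is active.
No repressor is bound and KosU is active, so *wexR* is transcribed.
→ *wexR* is ON.
Cellobiose is absent, so PexW is active.
No repressor is bound and PexW is active, so *jalB* is transcribed.
→ *jalB* is ON.
Citrulline is absent, so FubX is active.
With repressor FubX bound, *kepN* is not transcribed.
So KepN is not produced.
With no repressor bound, *lomG* is transcribed.
→ *lomG* is ON.
Indole is present, so VorP is active.
With repressor VorP bound, *jovV* is not transcribed.
So JovV is not produced.
Mn²⁺ is absent, so ElnL is active.
With repressor ElnL bound, *nerE* is not transcribed.
So NerE is not produced.
Required activator JovV is absent, so *dulU* is not transcribed.
→ *dulU* is OFF.
Quinate is present, so MorV is active.
Ornithine is absent, so HaxD is active.
With repressor MorV bound, *nolQ* is not transcribed.
→ *nolQ* is OFF.
3 of the 5 genes are transcribed.

3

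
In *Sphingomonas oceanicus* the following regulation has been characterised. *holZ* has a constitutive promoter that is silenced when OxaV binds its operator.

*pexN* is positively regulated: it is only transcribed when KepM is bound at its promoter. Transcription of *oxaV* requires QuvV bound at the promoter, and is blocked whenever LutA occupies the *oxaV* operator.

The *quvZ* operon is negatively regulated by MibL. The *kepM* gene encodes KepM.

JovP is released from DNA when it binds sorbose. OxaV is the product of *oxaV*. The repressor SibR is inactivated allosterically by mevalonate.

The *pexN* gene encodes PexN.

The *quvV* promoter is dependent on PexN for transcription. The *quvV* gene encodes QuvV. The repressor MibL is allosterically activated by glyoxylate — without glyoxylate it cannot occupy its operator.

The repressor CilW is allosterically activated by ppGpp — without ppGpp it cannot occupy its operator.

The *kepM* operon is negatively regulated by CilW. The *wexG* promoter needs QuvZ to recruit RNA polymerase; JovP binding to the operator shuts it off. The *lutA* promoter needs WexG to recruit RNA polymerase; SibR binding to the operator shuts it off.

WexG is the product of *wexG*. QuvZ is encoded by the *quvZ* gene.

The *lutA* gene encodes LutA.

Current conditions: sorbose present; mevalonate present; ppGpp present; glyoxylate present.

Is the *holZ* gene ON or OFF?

ppGpp is present, so CilW is active.
With repressor CilW bound, *kepM* is not transcribed.
So KepM is not produced.
Required activator KepM is absent, so *pexN* is not transcribed.
So PexN is not produced.
Required activator PexN is absent, so *quvV* is not transcribed.
So QuvV is not produced.
Glyoxylate is present, so MibL is active.
With repressor MibL bound, *quvZ* is not transcribed.
So QuvZ is not produced.
Sorbose is present, so JovP is inactive.
Required activator QuvZ is absent, so *wexG* is not transcribed.
So WexG is not produced.
Mevalonate is present, so SibR is inactive.
Required activator WexG is absent, so *lutA* is not transcribed.
So LutA is not produced.
Required activator QuvV is absent, so *oxaV* is not transcribed.
So OxaV is not produced.
With no repressor bound, *holZ* is transcribed.

ON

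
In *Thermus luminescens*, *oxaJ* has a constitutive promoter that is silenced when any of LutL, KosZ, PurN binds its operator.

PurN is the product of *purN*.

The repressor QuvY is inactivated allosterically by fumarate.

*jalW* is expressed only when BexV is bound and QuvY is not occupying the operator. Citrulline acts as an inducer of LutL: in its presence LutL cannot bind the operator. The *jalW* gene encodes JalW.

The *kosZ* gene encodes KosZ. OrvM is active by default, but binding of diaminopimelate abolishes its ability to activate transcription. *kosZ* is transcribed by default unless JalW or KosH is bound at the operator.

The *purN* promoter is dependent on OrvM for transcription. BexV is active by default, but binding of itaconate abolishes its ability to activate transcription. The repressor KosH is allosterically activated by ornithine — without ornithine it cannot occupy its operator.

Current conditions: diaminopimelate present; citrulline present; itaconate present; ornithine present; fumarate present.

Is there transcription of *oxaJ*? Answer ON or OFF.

ON

Citrulline is present, so LutL is inactive.
Itaconate is present, so BexV is inactive.
Fumarate is present, so QuvY is inactive.
Required activator BexV is absent, so *jalW* is not transcribed.
So JalW is not produced.
Ornithine is present, so KosH is active.
With repressor KosH bound, *kosZ* is not transcribed.
So KosZ is not produced.
Diaminopimelate is present, so OrvM is inactive.
Required activator OrvM is absent, so *purN* is not transcribed.
So PurN is not produced.
With no repressor bound, *oxaJ* is transcribed.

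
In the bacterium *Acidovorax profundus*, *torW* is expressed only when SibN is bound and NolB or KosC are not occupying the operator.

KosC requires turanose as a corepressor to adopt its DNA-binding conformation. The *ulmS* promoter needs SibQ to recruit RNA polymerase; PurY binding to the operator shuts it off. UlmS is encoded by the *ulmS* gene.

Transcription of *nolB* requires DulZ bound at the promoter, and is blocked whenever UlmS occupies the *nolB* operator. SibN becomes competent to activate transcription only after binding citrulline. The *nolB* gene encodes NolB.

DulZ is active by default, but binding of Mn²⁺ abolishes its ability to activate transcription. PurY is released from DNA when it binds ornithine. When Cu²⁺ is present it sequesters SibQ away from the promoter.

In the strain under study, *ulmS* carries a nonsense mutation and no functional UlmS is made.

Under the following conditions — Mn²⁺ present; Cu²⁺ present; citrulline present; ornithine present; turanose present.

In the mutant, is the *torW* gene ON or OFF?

Citrulline is present, so SibN is active.
UlmS is non-functional in this strain, so it has no effect.
Mn²⁺ is present, so DulZ is inactive.
Required activator DulZ is absent, so *nolB* is not transcribed.
So NolB is not produced.
Turanose is present, so KosC is active.
With repressor KosC bound, *torW* is not transcribed.

OFF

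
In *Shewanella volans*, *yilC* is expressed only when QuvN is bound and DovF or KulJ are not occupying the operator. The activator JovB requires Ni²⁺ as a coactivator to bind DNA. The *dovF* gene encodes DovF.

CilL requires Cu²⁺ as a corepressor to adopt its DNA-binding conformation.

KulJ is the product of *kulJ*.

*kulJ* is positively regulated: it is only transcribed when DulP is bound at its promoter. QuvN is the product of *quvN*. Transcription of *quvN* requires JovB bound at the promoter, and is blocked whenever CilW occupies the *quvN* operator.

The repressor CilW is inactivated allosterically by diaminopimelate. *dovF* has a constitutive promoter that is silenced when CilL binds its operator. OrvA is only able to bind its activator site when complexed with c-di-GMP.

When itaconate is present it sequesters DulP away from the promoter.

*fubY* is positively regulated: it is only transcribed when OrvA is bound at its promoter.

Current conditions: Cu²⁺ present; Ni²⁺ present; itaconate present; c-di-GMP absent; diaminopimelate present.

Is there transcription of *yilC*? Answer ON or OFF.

ON

Diaminopimelate is present, so CilW is inactive.
Ni²⁺ is present, so JovB is active.
No repressor is bound and JovB is active, so *quvN* is transcribed.
So QuvN is produced and active.
Cu²⁺ is present, so CilL is active.
With repressor CilL bound, *dovF* is not transcribed.
So DovF is not produced.
Itaconate is present, so DulP is inactive.
Required activator DulP is absent, so *kulJ* is not transcribed.
So KulJ is not produced.
No repressor is bound and QuvN is active, so *yilC* is transcribed.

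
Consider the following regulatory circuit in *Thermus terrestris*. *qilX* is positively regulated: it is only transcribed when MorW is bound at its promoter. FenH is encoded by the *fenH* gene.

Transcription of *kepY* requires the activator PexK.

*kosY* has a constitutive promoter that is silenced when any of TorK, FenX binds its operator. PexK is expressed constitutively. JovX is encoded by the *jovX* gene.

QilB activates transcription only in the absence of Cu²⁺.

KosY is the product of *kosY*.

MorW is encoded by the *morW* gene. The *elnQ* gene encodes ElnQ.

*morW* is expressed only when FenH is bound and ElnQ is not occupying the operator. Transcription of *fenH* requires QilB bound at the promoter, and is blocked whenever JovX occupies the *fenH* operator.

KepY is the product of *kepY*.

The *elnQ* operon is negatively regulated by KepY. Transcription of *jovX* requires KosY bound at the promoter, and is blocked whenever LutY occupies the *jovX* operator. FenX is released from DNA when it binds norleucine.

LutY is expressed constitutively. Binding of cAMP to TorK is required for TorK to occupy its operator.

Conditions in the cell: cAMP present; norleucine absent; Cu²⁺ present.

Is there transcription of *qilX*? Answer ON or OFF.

OFF

cAMP is present, so TorK is active.
Norleucine is absent, so FenX is active.
With repressor TorK bound, *kosY* is not transcribed.
So KosY is not produced.
LutY is produced constitutively and is active.
With repressor LutY bound, *jovX* is not transcribed.
So JovX is not produced.
Cu²⁺ is present, so QilB is inactive.
Required activator QilB is absent, so *fenH* is not transcribed.
So FenH is not produced.
PexK is produced constitutively and is active.
No repressor is bound and PexK is active, so *kepY* is transcribed.
So KepY is produced and active.
With repressor KepY bound, *elnQ* is not transcribed.
So ElnQ is not produced.
Required activator FenH is absent, so *morW* is not transcribed.
So MorW is not produced.
Required activator MorW is absent, so *qilX* is not transcribed.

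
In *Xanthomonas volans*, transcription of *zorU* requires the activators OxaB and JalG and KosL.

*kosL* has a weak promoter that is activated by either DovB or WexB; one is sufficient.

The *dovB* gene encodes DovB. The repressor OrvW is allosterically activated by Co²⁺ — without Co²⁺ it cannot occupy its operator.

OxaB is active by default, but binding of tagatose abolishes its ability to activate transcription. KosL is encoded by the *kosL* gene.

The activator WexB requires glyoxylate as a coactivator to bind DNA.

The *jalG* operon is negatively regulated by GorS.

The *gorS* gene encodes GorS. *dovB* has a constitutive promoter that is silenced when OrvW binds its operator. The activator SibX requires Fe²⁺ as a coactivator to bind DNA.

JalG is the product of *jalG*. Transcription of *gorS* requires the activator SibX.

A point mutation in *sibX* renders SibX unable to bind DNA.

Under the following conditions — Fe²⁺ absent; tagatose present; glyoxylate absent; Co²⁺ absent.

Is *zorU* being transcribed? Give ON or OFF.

Tagatose is present, so OxaB is inactive.
SibX is non-functional in this strain, so it has no effect.
Required activator SibX is absent, so *gorS* is not transcribed.
So GorS is not produced.
With no repressor bound, *jalG* is transcribed.
So JalG is produced and active.
Co²⁺ is absent, so OrvW is inactive.
With no repressor bound, *dovB* is transcribed.
So DovB is produced and active.
Glyoxylate is absent, so WexB is inactive.
Activator DovB is present, so *kosL* is transcribed.
So KosL is produced and active.
Required activator OxaB is absent, so *zorU* is not transcribed.

OFF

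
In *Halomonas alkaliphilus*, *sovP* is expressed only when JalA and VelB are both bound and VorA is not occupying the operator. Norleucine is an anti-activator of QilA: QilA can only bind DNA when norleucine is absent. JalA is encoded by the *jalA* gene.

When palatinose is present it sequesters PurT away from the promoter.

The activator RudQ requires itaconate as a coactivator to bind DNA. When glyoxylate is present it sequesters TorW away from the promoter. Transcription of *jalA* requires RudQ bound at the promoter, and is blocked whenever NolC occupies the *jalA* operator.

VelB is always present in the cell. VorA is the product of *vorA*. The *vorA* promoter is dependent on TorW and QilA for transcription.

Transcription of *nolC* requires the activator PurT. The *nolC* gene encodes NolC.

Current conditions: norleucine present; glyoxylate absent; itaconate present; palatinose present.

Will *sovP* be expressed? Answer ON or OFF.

Palatinose is present, so PurT is inactive.
Required activator PurT is absent, so *nolC* is not transcribed.
So NolC is not produced.
Itaconate is present, so RudQ is active.
No repressor is bound and RudQ is active, so *jalA* is transcribed.
So JalA is produced and active.
Glyoxylate is absent, so TorW is active.
Norleucine is present, so QilA is inactive.
Required activator QilA is absent, so *vorA* is not transcribed.
So VorA is not produced.
VelB is produced constitutively and is active.
No repressor is bound and JalA and VelB are active, so *sovP* is transcribed.

ON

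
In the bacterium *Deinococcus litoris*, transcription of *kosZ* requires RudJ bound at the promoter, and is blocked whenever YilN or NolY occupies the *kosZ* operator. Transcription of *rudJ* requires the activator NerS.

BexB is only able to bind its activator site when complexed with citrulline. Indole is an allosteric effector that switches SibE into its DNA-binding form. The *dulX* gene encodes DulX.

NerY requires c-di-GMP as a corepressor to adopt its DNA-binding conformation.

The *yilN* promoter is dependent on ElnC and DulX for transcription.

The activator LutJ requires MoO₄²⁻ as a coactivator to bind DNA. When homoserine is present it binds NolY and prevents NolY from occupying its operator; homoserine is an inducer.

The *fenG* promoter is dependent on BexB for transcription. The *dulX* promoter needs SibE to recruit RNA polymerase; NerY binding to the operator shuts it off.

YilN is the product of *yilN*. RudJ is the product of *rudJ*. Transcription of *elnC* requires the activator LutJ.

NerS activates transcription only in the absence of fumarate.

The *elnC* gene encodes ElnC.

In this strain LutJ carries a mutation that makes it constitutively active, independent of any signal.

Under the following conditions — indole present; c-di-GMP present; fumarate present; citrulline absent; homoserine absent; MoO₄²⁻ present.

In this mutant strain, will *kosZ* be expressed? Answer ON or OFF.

OFF

LutJ is constitutively active in this strain.
No repressor is bound and LutJ is active, so *elnC* is transcribed.
So ElnC is produced and active.
c-di-GMP is present, so NerY is active.
Indole is present, so SibE is active.
With repressor NerY bound, *dulX* is not transcribed.
So DulX is not produced.
Required activator DulX is absent, so *yilN* is not transcribed.
So YilN is not produced.
Homoserine is absent, so NolY is active.
Fumarate is present, so NerS is inactive.
Required activator NerS is absent, so *rudJ* is not transcribed.
So RudJ is not produced.
With repressor NolY bound, *kosZ* is not transcribed.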